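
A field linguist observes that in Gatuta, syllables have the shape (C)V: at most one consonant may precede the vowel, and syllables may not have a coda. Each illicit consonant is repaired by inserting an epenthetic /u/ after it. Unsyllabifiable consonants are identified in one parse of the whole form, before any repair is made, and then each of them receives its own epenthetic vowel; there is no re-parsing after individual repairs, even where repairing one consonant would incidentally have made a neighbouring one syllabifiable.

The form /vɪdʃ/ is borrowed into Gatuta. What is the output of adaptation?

vɪduʃu

The consonants /d/, /ʃ/ cannot be parsed into a legal (C)V syllable (no codas are permitted; onsets are limited to one consonant).
Epenthesis after each stranded consonant: /d/ → /du/, /ʃ/ → /ʃu/.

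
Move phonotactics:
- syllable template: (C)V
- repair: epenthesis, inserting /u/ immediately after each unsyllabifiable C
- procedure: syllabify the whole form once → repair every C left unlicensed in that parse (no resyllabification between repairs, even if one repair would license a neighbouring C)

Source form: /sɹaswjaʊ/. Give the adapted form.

suɹasuwujaʊ

Under (C)V, the unsyllabifiable consonants are /s/, /s/, /w/ (no codas are permitted; onsets are limited to one consonant).
Epenthesis after each stranded consonant: /s/ → /su/, /s/ → /su/, /w/ → /wu/.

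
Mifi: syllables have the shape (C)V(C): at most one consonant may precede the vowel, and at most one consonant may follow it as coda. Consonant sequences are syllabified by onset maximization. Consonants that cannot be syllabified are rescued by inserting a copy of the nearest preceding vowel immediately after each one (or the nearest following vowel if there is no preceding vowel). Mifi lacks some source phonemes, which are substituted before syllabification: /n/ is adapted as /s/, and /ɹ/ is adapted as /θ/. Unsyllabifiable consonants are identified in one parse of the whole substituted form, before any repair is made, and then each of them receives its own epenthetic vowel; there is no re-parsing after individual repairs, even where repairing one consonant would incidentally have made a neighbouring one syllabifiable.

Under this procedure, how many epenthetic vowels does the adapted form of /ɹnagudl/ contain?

After substitution the input is /θsagudl/.
The unsyllabifiable consonants are /θ/, /l/; each receives one epenthetic vowel.

2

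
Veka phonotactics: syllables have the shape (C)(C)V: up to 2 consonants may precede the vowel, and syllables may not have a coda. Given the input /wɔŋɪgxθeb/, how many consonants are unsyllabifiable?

2

Under (C)(C)V, the unsyllabifiable consonants are /g/, /b/ (no codas are permitted; onsets may contain at most 2 consonants).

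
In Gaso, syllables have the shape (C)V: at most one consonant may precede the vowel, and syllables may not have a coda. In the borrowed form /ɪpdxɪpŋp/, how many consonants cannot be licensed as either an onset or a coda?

Syllabifying with onset maximization leaves /p/, /d/, /p/, /ŋ/, /p/ stranded (no codas are permitted; onsets are limited to one consonant).

5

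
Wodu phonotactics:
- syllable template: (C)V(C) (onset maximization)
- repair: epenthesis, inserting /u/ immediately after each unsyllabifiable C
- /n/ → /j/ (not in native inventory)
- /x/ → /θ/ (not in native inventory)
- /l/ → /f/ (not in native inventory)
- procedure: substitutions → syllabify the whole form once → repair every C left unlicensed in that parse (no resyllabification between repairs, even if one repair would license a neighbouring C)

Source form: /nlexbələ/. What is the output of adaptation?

jufeθbəfə

Substitution: /n/ → /j/, /l/ → /f/, /x/ → /θ/, giving /jfeθbəfə/.
Under (C)V(C), the unsyllabifiable consonants are /j/ (at most one coda consonant is licensed; onsets are limited to one consonant).
Inserting the epenthetic vowel yields /j/ → /ju/.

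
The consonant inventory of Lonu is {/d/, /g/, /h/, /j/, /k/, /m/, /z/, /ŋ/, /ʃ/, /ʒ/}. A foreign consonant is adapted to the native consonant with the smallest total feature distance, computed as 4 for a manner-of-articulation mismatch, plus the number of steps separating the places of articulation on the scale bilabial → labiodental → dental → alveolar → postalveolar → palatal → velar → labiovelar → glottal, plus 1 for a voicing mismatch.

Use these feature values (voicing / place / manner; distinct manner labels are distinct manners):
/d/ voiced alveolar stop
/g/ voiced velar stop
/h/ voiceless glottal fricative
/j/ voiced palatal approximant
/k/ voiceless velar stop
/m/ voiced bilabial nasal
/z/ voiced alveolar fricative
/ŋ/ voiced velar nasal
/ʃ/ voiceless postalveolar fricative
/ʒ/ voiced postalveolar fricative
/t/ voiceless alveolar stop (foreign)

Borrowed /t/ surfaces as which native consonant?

/d/ is closest: same manner (stop), place distance 0 (alveolar→alveolar), voicing differs (+1); total 1. Next closest is /k/ at distance 3.

d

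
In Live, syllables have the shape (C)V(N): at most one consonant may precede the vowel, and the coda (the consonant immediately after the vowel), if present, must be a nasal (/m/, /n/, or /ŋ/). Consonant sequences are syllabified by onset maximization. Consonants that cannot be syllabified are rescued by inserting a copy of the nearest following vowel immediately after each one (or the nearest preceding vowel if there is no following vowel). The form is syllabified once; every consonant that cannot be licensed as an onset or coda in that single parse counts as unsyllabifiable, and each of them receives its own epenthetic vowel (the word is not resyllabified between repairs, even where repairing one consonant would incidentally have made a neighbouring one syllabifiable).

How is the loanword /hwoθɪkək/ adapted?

Under (C)V(N), the unsyllabifiable consonants are /h/, /k/ (only a nasal (/m/, /n/, or /ŋ/) is licensed in coda position; onsets are limited to one consonant).
Each unlicensed consonant becomes the onset of a new syllable: /h/ → /ho/, /k/ → /kə/.

howoθɪkəkə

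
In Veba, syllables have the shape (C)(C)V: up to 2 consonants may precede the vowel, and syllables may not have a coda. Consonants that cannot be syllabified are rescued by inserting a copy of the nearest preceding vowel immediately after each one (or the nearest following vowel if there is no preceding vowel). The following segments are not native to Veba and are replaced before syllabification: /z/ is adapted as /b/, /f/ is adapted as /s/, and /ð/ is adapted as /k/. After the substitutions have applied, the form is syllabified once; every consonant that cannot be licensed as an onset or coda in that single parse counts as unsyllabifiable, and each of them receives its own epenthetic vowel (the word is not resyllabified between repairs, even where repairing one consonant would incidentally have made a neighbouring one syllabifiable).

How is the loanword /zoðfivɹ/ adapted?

boksiviɹi

Substitution: /z/ → /b/, /ð/ → /k/, /f/ → /s/, giving /boksivɹ/.
The consonants /v/, /ɹ/ cannot be parsed into a legal (C)(C)V syllable (no codas are permitted; onsets may contain at most 2 consonants).
Epenthesis after each stranded consonant: /v/ → /vi/, /ɹ/ → /ɹi/.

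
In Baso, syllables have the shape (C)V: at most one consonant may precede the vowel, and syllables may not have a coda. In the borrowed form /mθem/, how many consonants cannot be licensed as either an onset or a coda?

The consonants /m/, /m/ cannot be parsed into a legal (C)V syllable (no codas are permitted; onsets are limited to one consonant).

2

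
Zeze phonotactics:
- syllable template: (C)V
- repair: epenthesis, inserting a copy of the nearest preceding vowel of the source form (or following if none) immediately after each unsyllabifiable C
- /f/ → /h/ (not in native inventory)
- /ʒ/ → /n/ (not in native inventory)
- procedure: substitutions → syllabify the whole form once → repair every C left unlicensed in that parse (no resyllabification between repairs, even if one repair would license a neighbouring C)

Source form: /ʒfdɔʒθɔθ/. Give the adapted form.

Substitution: /ʒ/ → /n/, /f/ → /h/, giving /nhdɔnθɔθ/.
Syllabifying with onset maximization leaves /n/, /h/, /n/, /θ/ stranded (no codas are permitted; onsets are limited to one consonant).
Inserting the epenthetic vowel yields /n/ → /nɔ/, /h/ → /hɔ/, /n/ → /nɔ/, /θ/ → /θɔ/.

nɔhɔdɔnɔθɔθɔ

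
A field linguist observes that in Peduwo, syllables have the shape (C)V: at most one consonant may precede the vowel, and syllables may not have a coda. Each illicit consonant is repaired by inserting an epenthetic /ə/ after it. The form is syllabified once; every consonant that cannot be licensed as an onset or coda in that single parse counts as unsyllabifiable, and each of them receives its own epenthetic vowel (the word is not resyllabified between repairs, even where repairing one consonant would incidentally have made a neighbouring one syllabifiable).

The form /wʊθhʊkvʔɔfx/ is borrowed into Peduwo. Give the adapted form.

wʊθəhʊkəvəʔɔfəxə

Syllabifying with onset maximization leaves /θ/, /k/, /v/, /f/, /x/ stranded (no codas are permitted; onsets are limited to one consonant).
Inserting the epenthetic vowel yields /θ/ → /θə/, /k/ → /kə/, /v/ → /və/, /f/ → /fə/, /x/ → /xə/.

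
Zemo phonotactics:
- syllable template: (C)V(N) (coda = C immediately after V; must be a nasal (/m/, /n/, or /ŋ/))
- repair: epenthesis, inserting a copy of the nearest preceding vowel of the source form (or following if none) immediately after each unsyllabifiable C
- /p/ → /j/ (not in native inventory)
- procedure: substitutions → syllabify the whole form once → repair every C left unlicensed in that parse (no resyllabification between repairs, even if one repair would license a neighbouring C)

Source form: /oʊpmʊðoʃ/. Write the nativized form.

Substitution: /p/ → /j/, giving /oʊjmʊðoʃ/.
Under (C)V(N), the unsyllabifiable consonants are /j/, /ʃ/ (only a nasal (/m/, /n/, or /ŋ/) is licensed in coda position; onsets are limited to one consonant).
Inserting the epenthetic vowel yields /j/ → /jʊ/, /ʃ/ → /ʃo/.

oʊjʊmʊðoʃo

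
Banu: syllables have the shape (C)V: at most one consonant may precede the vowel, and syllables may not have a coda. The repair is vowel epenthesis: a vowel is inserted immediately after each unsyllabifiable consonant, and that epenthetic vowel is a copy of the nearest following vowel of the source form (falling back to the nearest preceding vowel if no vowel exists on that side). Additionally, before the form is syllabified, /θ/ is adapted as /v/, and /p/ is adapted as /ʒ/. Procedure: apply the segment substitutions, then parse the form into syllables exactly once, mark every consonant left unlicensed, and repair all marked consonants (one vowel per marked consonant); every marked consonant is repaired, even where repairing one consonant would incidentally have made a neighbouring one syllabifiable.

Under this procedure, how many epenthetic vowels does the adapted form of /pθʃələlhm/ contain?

After substitution the input is /ʒvʃələlhm/.
The unsyllabifiable consonants are /ʒ/, /v/, /l/, /h/, /m/; each receives one epenthetic vowel.

5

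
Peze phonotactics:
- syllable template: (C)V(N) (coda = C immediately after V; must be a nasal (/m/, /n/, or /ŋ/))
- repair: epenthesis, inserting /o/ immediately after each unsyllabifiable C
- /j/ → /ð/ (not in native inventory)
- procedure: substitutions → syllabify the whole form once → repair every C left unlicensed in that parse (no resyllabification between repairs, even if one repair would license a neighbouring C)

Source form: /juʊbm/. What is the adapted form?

Substitution: /j/ → /ð/, giving /ðuʊbm/.
Under (C)V(N), the unsyllabifiable consonants are /b/, /m/ (only a nasal (/m/, /n/, or /ŋ/) is licensed in coda position; onsets are limited to one consonant).
Epenthesis after each stranded consonant: /b/ → /bo/, /m/ → /mo/.

ðuʊbomo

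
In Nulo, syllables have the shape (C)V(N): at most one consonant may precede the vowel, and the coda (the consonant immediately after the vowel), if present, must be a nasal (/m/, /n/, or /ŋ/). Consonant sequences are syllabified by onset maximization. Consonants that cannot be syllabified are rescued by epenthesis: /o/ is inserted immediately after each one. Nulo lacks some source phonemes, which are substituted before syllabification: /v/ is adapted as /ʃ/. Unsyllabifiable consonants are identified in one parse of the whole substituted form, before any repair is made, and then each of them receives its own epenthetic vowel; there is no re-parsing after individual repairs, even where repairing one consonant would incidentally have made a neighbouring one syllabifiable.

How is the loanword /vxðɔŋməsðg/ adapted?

Substitution: /v/ → /ʃ/, giving /ʃxðɔŋməsðg/.
Under (C)V(N), the unsyllabifiable consonants are /ʃ/, /x/, /s/, /ð/, /g/ (only a nasal (/m/, /n/, or /ŋ/) is licensed in coda position; onsets are limited to one consonant).
Epenthesis after each stranded consonant: /ʃ/ → /ʃo/, /x/ → /xo/, /s/ → /so/, /ð/ → /ðo/, /g/ → /go/.

ʃoxoðɔŋməsoðogo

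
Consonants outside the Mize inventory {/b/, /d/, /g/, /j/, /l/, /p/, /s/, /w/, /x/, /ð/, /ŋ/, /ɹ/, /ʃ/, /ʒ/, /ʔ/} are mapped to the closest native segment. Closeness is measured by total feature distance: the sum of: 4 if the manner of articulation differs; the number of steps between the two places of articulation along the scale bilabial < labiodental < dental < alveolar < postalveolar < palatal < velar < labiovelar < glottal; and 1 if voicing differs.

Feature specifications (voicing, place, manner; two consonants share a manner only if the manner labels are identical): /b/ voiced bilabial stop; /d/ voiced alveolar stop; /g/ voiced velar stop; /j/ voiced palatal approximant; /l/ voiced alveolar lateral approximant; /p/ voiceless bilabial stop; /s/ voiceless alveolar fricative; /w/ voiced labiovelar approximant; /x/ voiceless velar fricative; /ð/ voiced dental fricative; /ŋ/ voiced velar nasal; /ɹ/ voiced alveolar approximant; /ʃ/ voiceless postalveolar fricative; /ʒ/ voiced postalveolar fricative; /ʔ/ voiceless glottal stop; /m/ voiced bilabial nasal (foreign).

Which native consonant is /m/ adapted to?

/b/ is closest: manner differs (nasal→stop, +4), place distance 0 (bilabial→bilabial), same voicing; total 4. Next closest is /p/ at distance 5.

b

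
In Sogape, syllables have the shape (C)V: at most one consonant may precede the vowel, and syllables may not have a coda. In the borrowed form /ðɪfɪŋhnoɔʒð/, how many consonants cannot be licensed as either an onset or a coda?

4

Syllabifying with onset maximization leaves /ŋ/, /h/, /ʒ/, /ð/ stranded (no codas are permitted; onsets are limited to one consonant).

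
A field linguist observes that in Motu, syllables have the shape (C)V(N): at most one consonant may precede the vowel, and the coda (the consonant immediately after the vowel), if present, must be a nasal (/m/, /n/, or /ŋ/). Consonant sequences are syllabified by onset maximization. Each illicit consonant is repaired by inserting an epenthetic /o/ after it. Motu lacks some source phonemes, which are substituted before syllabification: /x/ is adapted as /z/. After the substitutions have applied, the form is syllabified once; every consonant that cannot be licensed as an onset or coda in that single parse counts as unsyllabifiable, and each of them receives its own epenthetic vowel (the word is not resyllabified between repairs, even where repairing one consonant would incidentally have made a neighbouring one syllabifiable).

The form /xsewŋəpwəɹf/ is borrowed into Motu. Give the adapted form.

Substitution: /x/ → /z/, giving /zsewŋəpwəɹf/.
The consonants /z/, /w/, /p/, /ɹ/, /f/ cannot be parsed into a legal (C)V(N) syllable (only a nasal (/m/, /n/, or /ŋ/) is licensed in coda position; onsets are limited to one consonant).
Epenthesis after each stranded consonant: /z/ → /zo/, /w/ → /wo/, /p/ → /po/, /ɹ/ → /ɹo/, /f/ → /fo/.

zosewoŋəpowəɹofo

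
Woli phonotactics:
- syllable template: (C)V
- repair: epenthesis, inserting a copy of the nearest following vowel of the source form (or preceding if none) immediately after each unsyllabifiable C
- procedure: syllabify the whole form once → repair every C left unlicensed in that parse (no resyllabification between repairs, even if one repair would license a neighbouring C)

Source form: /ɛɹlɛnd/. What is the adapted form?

Under (C)V, the unsyllabifiable consonants are /ɹ/, /n/, /d/ (no codas are permitted; onsets are limited to one consonant).
Each unlicensed consonant becomes the onset of a new syllable: /ɹ/ → /ɹɛ/, /n/ → /nɛ/, /d/ → /dɛ/.

ɛɹɛlɛnɛdɛ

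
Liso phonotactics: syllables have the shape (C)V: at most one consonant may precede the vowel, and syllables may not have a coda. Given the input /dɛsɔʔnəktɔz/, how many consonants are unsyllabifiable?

3

The consonants /ʔ/, /k/, /z/ cannot be parsed into a legal (C)V syllable (no codas are permitted; onsets are limited to one consonant).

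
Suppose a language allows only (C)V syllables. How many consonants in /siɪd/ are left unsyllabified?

The consonants /d/ cannot be parsed into a legal (C)V syllable (no codas are permitted; onsets are limited to one consonant).

1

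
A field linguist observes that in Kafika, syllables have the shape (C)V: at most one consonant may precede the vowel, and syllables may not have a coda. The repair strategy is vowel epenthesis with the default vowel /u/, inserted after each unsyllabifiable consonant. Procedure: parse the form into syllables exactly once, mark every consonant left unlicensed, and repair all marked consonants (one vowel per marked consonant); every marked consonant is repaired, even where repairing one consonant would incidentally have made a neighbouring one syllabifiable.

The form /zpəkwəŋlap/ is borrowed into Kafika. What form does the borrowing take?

zupəkuwəŋulapu

Under (C)V, the unsyllabifiable consonants are /z/, /k/, /ŋ/, /p/ (no codas are permitted; onsets are limited to one consonant).
Inserting the epenthetic vowel yields /z/ → /zu/, /k/ → /ku/, /ŋ/ → /ŋu/, /p/ → /pu/.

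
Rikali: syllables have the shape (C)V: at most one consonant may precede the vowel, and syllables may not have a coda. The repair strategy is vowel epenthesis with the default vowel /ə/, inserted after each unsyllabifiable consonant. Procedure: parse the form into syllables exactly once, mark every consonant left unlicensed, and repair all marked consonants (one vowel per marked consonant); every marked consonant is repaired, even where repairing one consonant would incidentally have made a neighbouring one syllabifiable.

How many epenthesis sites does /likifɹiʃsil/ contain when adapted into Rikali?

The unsyllabifiable consonants are /f/, /ʃ/, /l/; each receives one epenthetic vowel.

3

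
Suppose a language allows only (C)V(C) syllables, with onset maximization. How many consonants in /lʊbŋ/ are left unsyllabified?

The consonants /ŋ/ cannot be parsed into a legal (C)V(C) syllable (at most one coda consonant is licensed; onsets are limited to one consonant).

1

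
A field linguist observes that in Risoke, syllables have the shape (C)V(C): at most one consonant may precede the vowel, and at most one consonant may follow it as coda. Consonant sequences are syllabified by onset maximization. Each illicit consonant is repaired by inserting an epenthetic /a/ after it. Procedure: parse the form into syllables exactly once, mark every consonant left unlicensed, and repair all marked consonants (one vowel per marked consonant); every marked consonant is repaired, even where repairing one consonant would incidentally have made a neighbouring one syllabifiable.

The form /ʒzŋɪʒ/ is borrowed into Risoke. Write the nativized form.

ʒazaŋɪʒ

Syllabifying with onset maximization leaves /ʒ/, /z/ stranded (at most one coda consonant is licensed; onsets are limited to one consonant).
Each unlicensed consonant becomes the onset of a new syllable: /ʒ/ → /ʒa/, /z/ → /za/.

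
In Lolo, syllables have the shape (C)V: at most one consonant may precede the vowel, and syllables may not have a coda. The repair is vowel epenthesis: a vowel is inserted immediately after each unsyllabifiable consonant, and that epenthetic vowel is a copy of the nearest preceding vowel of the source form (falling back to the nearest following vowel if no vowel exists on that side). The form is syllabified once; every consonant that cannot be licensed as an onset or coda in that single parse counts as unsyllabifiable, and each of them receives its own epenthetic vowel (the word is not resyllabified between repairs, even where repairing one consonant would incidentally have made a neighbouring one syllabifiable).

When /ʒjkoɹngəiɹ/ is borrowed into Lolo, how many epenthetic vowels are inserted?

The unsyllabifiable consonants are /ʒ/, /j/, /ɹ/, /n/, /ɹ/; each receives one epenthetic vowel.

5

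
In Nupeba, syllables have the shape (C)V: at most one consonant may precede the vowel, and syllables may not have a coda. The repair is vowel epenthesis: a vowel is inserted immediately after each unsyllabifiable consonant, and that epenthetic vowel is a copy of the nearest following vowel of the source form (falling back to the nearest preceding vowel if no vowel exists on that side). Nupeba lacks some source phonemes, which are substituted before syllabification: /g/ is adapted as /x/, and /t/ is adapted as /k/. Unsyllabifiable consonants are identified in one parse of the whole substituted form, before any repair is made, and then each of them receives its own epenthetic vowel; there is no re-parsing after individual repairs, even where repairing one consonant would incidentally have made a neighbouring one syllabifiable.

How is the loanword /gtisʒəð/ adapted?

Substitution: /g/ → /x/, /t/ → /k/, giving /xkisʒəð/.
The consonants /x/, /s/, /ð/ cannot be parsed into a legal (C)V syllable (no codas are permitted; onsets are limited to one consonant).
Inserting the epenthetic vowel yields /x/ → /xi/, /s/ → /sə/, /ð/ → /ðə/.

xikisəʒəðə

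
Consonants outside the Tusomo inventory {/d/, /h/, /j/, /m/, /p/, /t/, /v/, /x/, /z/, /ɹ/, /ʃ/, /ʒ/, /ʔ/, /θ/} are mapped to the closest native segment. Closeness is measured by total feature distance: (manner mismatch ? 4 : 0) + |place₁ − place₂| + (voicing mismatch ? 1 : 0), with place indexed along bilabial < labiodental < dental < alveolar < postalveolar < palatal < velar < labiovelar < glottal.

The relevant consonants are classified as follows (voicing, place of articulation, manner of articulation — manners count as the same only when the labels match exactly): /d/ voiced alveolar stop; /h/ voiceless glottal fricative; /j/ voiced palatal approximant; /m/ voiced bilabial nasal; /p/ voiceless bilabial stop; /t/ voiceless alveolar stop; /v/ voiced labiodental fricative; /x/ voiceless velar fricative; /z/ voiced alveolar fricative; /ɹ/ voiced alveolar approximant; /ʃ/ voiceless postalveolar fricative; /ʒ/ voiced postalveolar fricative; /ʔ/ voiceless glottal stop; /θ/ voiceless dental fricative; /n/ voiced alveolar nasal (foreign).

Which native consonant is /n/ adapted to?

m

/m/ is closest: same manner (nasal), place distance 3 (alveolar→bilabial), same voicing; total 3. Next closest is /d/ at distance 4.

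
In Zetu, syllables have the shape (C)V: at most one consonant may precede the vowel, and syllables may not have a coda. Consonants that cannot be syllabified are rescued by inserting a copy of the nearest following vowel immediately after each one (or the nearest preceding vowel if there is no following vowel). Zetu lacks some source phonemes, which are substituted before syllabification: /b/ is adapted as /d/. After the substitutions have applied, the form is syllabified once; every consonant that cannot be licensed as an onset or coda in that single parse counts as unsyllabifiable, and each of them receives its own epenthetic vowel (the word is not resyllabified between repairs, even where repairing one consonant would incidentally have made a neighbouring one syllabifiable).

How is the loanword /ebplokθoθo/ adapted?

Substitution: /b/ → /d/, giving /edplokθoθo/.
Syllabifying with onset maximization leaves /d/, /p/, /k/ stranded (no codas are permitted; onsets are limited to one consonant).
Epenthesis after each stranded consonant: /d/ → /do/, /p/ → /po/, /k/ → /ko/.

edopolokoθoθo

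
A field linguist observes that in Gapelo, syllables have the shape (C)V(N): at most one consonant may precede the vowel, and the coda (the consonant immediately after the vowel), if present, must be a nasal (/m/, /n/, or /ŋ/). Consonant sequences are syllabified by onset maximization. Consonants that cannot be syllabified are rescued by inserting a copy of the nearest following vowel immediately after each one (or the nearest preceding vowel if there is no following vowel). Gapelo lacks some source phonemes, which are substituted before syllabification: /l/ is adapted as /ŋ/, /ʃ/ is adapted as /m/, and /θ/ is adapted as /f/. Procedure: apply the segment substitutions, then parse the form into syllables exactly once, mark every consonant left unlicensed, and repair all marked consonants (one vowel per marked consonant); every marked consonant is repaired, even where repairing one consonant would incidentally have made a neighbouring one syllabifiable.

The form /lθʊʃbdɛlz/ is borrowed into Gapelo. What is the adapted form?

ŋʊfʊmbɛdɛŋzɛ

Substitution: /l/ → /ŋ/, /θ/ → /f/, /ʃ/ → /m/, giving /ŋfʊmbdɛŋz/.
The consonants /ŋ/, /b/, /z/ cannot be parsed into a legal (C)V(N) syllable (only a nasal (/m/, /n/, or /ŋ/) is licensed in coda position; onsets are limited to one consonant).
Each unlicensed consonant becomes the onset of a new syllable: /ŋ/ → /ŋʊ/, /b/ → /bɛ/, /z/ → /zɛ/.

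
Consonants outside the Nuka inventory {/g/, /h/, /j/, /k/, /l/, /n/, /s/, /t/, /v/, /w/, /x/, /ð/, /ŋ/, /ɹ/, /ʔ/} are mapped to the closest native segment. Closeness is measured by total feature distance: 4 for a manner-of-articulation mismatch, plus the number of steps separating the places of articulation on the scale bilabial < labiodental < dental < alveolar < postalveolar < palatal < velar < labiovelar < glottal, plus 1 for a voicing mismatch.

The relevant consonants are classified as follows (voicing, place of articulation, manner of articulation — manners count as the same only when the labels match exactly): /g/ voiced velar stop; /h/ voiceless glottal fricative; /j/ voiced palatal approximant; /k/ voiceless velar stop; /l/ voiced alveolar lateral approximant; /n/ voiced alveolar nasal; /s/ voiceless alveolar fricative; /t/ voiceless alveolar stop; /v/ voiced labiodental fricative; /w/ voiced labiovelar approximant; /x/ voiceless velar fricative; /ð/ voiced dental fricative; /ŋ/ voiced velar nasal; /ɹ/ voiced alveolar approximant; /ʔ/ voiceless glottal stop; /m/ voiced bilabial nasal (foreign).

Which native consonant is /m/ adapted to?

/n/ is closest: same manner (nasal), place distance 3 (bilabial→alveolar), same voicing; total 3. Next closest is /v/ at distance 5.

n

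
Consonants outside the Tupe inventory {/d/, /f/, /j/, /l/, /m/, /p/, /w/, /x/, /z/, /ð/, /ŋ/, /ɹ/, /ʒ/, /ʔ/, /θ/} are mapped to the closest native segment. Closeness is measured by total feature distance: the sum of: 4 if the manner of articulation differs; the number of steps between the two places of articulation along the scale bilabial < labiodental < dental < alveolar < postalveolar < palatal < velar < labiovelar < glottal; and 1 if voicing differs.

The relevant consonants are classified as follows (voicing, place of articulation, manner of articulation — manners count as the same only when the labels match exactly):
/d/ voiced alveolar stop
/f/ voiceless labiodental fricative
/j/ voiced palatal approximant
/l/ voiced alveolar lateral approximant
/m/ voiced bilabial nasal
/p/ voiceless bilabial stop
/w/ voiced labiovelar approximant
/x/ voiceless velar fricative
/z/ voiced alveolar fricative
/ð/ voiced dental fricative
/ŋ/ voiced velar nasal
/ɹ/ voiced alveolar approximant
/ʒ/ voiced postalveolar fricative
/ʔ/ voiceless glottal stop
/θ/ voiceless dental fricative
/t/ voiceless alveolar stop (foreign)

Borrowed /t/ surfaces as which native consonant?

d

/d/ is closest: same manner (stop), place distance 0 (alveolar→alveolar), voicing differs (+1); total 1. Next closest is /p/ at distance 3.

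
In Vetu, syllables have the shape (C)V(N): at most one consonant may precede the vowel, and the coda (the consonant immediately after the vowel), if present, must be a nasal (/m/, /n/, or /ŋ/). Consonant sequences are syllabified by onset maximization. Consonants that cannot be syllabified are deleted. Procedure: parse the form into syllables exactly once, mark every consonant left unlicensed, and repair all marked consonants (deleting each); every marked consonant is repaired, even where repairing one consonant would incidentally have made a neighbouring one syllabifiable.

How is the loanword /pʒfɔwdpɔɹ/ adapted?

The consonants /p/, /ʒ/, /w/, /d/, /ɹ/ cannot be parsed into a legal (C)V(N) syllable (only a nasal (/m/, /n/, or /ŋ/) is licensed in coda position; onsets are limited to one consonant).
Deleting the stranded consonants removes /p/, /ʒ/, /w/, /d/, /ɹ/.

fɔpɔ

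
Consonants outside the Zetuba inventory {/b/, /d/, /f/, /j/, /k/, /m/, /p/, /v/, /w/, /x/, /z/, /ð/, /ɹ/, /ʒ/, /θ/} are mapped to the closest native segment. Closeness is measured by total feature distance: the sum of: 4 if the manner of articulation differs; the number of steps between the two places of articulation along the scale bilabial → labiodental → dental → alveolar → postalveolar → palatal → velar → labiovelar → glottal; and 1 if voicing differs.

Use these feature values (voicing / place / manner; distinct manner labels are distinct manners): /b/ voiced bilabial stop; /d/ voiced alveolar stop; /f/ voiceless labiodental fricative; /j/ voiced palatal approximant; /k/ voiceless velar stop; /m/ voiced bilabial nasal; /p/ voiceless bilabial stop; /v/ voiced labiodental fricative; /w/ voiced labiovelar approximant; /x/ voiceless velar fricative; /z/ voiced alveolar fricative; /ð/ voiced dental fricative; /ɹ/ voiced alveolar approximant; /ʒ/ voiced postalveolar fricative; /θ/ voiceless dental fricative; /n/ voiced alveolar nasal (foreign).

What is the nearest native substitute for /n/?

/m/ is closest: same manner (nasal), place distance 3 (alveolar→bilabial), same voicing; total 3. Next closest is /d/ at distance 4.

m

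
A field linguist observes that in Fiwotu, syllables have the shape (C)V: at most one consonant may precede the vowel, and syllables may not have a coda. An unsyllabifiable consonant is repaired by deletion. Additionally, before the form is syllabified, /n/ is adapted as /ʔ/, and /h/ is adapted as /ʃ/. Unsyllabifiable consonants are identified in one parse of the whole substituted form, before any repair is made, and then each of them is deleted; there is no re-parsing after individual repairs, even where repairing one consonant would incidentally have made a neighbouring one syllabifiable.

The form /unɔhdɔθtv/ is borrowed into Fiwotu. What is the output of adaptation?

Substitution: /n/ → /ʔ/, /h/ → /ʃ/, giving /uʔɔʃdɔθtv/.
The consonants /ʃ/, /θ/, /t/, /v/ cannot be parsed into a legal (C)V syllable (no codas are permitted; onsets are limited to one consonant).
Deletion applies to /ʃ/, /θ/, /t/, /v/.

uʔɔdɔ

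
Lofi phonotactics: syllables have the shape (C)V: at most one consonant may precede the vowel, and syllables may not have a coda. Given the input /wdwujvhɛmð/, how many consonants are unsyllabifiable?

The consonants /w/, /d/, /j/, /v/, /m/, /ð/ cannot be parsed into a legal (C)V syllable (no codas are permitted; onsets are limited to one consonant).

6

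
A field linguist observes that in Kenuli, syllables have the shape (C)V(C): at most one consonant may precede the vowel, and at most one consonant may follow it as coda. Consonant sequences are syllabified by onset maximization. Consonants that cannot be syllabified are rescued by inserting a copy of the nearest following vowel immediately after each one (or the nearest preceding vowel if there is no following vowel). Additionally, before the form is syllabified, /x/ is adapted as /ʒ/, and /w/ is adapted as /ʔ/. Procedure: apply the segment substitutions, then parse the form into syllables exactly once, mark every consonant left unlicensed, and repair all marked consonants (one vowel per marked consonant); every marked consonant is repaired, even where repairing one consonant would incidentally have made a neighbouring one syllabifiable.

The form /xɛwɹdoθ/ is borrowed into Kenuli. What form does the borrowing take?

Substitution: /x/ → /ʒ/, /w/ → /ʔ/, giving /ʒɛʔɹdoθ/.
Syllabifying with onset maximization leaves /ɹ/ stranded (at most one coda consonant is licensed; onsets are limited to one consonant).
Inserting the epenthetic vowel yields /ɹ/ → /ɹo/.

ʒɛʔɹodoθ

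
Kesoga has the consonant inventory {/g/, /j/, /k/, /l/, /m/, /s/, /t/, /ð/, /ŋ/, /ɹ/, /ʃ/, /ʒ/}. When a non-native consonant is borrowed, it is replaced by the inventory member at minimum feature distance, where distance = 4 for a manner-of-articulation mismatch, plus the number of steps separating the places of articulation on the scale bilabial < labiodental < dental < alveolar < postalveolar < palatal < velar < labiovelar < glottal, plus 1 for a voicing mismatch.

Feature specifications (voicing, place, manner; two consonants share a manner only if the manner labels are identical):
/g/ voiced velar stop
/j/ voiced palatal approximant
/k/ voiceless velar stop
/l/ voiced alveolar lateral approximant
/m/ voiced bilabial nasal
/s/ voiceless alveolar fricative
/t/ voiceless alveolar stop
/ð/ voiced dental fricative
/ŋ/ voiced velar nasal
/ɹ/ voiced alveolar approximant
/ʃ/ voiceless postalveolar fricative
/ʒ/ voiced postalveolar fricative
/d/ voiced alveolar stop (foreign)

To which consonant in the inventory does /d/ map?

t

/t/ is closest: same manner (stop), place distance 0 (alveolar→alveolar), voicing differs (+1); total 1. Next closest is /g/ at distance 3.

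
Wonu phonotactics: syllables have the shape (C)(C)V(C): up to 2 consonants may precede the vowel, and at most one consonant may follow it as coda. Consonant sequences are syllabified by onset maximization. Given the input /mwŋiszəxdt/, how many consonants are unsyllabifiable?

3

The consonants /m/, /d/, /t/ cannot be parsed into a legal (C)(C)V(C) syllable (at most one coda consonant is licensed; onsets may contain at most 2 consonants).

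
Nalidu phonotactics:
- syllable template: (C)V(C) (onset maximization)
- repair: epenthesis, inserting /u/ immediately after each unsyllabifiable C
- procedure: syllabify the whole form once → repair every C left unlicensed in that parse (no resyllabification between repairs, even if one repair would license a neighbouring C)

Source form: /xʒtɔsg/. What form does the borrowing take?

xuʒutɔsgu

Under (C)V(C), the unsyllabifiable consonants are /x/, /ʒ/, /g/ (at most one coda consonant is licensed; onsets are limited to one consonant).
Inserting the epenthetic vowel yields /x/ → /xu/, /ʒ/ → /ʒu/, /g/ → /gu/.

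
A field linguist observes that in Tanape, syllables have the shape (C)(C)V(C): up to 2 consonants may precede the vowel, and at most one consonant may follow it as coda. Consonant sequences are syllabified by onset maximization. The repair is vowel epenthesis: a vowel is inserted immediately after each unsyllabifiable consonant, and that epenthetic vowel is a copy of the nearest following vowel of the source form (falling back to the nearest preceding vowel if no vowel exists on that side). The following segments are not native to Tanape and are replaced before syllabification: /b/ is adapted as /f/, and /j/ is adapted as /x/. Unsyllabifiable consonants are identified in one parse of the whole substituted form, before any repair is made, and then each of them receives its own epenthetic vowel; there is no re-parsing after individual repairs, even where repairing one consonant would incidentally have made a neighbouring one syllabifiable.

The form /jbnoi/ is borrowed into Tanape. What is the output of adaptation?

Substitution: /j/ → /x/, /b/ → /f/, giving /xfnoi/.
Syllabifying with onset maximization leaves /x/ stranded (at most one coda consonant is licensed; onsets may contain at most 2 consonants).
Epenthesis after each stranded consonant: /x/ → /xo/.

xofnoi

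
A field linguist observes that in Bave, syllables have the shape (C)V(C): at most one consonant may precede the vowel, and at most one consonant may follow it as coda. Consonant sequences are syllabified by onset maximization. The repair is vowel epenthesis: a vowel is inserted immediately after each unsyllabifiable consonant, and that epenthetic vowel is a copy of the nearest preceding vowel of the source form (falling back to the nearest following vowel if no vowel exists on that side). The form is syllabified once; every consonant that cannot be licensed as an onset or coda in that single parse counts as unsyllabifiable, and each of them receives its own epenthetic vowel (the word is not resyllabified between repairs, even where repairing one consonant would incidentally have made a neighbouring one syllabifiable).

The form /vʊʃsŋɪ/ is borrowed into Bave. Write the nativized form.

Syllabifying with onset maximization leaves /s/ stranded (at most one coda consonant is licensed; onsets are limited to one consonant).
Inserting the epenthetic vowel yields /s/ → /sʊ/.

vʊʃsʊŋɪ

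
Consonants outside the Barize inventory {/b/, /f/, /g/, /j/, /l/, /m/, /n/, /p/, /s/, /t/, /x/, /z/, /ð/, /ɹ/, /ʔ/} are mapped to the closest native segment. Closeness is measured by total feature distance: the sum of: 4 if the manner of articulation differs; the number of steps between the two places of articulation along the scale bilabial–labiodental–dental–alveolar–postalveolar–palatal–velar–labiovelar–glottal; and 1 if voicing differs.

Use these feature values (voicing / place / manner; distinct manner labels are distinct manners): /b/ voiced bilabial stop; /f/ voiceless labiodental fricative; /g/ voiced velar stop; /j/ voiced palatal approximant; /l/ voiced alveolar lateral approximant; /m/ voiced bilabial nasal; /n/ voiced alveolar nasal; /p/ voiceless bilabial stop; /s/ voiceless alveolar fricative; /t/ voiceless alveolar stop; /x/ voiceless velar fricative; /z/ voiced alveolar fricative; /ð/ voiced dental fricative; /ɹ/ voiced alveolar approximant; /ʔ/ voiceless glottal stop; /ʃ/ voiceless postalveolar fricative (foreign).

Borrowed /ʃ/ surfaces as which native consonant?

/s/ is closest: same manner (fricative), place distance 1 (postalveolar→alveolar), same voicing; total 1. Next closest is /x/ at distance 2.

s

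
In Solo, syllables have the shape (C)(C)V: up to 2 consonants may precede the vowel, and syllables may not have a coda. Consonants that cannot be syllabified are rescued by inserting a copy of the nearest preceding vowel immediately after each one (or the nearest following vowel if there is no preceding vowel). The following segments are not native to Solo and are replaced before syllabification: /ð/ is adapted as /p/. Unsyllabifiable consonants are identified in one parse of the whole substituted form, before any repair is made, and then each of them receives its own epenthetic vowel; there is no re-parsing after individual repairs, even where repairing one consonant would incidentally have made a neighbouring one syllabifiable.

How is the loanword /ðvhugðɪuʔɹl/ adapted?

Substitution: /ð/ → /p/, giving /pvhugpɪuʔɹl/.
Under (C)(C)V, the unsyllabifiable consonants are /p/, /ʔ/, /ɹ/, /l/ (no codas are permitted; onsets may contain at most 2 consonants).
Each unlicensed consonant becomes the onset of a new syllable: /p/ → /pu/, /ʔ/ → /ʔu/, /ɹ/ → /ɹu/, /l/ → /lu/.

puvhugpɪuʔuɹulu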